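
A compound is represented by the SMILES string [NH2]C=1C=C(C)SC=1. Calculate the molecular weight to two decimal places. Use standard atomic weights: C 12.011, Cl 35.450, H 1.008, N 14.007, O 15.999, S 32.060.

First, the molecular formula is C5H7NS (counting implicit H from valence).
  C: 5 × 12.011 = 60.055
  H: 7 × 1.008 = 7.056
  N: 1 × 14.007 = 14.007
  S: 1 × 32.060 = 32.060
Sum: 5×12.011 + 7×1.008 + 1×14.007 + 1×32.060 = 113.178 → 113.18 g/mol.

113.18 g/mol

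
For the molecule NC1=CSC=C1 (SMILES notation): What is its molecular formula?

Walk through each heavy atom and fill implicit hydrogens from standard valence (C 4, N 3, O 2, S 2, halogen 1):
  atom 1: N, bond orders sum to 1 (valence 3) → 2 H
  atom 2: C, bond orders sum to 4 (valence 4) → 0 H
  atom 3: C, bond orders sum to 3 (valence 4) → 1 H
  atom 4: S, bond orders sum to 2 (valence 2) → 0 H
  atom 5: C, bond orders sum to 3 (valence 4) → 1 H
  atom 6: C, bond orders sum to 3 (valence 4) → 1 H
Totals → C:4, H:5, N:1, S:1.

C4H5NS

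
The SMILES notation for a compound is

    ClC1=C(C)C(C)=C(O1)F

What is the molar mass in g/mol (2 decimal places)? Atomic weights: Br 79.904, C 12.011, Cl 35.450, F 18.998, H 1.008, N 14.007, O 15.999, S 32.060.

First, the molecular formula is C6H6ClFO (counting implicit H from valence).
  C: 6 × 12.011 = 72.066
  Cl: 1 × 35.450 = 35.450
  F: 1 × 18.998 = 18.998
  H: 6 × 1.008 = 6.048
  O: 1 × 15.999 = 15.999
Sum: 6×12.011 + 1×35.450 + 1×18.998 + 6×1.008 + 1×15.999 = 148.561 → 148.56 g/mol.

148.56 g/mol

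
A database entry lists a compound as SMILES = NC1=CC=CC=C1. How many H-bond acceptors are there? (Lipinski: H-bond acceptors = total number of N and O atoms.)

1

N atoms: 1; O atoms: 0.
Lipinski HBA = 1 + 0 = 1.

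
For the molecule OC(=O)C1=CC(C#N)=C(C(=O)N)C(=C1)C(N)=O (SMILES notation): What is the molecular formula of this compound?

Walk through each heavy atom and fill implicit hydrogens from standard valence (C 4, N 3, O 2, S 2, halogen 1):
  atom 1: O, bond orders sum to 1 (valence 2) → 1 H
  atom 2: C, bond orders sum to 4 (valence 4) → 0 H
  atom 3: O, bond orders sum to 2 (valence 2) → 0 H
  atom 4: C, bond orders sum to 4 (valence 4) → 0 H
  atom 5: C, bond orders sum to 3 (valence 4) → 1 H
  atom 6: C, bond orders sum to 4 (valence 4) → 0 H
  atom 7: C, bond orders sum to 4 (valence 4) → 0 H
  atom 8: N, bond orders sum to 3 (valence 3) → 0 H
  atom 9: C, bond orders sum to 4 (valence 4) → 0 H
  atom 10: C, bond orders sum to 4 (valence 4) → 0 H
  atom 11: O, bond orders sum to 2 (valence 2) → 0 H
  atom 12: N, bond orders sum to 1 (valence 3) → 2 H
  atom 13: C, bond orders sum to 4 (valence 4) → 0 H
  atom 14: C, bond orders sum to 3 (valence 4) → 1 H
  atom 15: C, bond orders sum to 4 (valence 4) → 0 H
  atom 16: N, bond orders sum to 1 (valence 3) → 2 H
  atom 17: O, bond orders sum to 2 (valence 2) → 0 H
Totals → C:10, H:7, N:3, O:4.

C10H7N3O4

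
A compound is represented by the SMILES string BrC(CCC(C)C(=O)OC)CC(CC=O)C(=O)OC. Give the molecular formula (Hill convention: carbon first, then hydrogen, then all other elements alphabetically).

Walk through each heavy atom and fill implicit hydrogens from standard valence (C 4, N 3, O 2, S 2, halogen 1):
  atom 1: Br (halogen, monovalent) → 0 H
  atom 2: C, bond orders sum to 3 (valence 4) → 1 H
  atom 3: C, bond orders sum to 2 (valence 4) → 2 H
  atom 4: C, bond orders sum to 2 (valence 4) → 2 H
  atom 5: C, bond orders sum to 3 (valence 4) → 1 H
  atom 6: C, bond orders sum to 1 (valence 4) → 3 H
  atom 7: C, bond orders sum to 4 (valence 4) → 0 H
  atom 8: O, bond orders sum to 2 (valence 2) → 0 H
  atom 9: O, bond orders sum to 2 (valence 2) → 0 H
  atom 10: C, bond orders sum to 1 (valence 4) → 3 H
  atom 11: C, bond orders sum to 2 (valence 4) → 2 H
  atom 12: C, bond orders sum to 3 (valence 4) → 1 H
  atom 13: C, bond orders sum to 2 (valence 4) → 2 H
  atom 14: C, bond orders sum to 3 (valence 4) → 1 H
  atom 15: O, bond orders sum to 2 (valence 2) → 0 H
  atom 16: C, bond orders sum to 4 (valence 4) → 0 H
  atom 17: O, bond orders sum to 2 (valence 2) → 0 H
  atom 18: O, bond orders sum to 2 (valence 2) → 0 H
  atom 19: C, bond orders sum to 1 (valence 4) → 3 H
Totals → C:13, H:21, Br:1, O:5.
In Hill order: C13H21BrO5.

C13H21BrO5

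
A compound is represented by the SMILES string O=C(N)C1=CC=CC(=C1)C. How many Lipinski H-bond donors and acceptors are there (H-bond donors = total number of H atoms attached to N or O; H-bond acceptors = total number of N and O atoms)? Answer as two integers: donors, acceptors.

2, 2

Donors: find every N or O and count the H atoms it carries.
  atom 1 (O): bond orders sum to 2 → 0 H
  atom 3 (N): bond orders sum to 1 → 2 H
Lipinski HBD = 2.
Acceptors: N atoms = 1, O atoms = 1 → HBA = 2.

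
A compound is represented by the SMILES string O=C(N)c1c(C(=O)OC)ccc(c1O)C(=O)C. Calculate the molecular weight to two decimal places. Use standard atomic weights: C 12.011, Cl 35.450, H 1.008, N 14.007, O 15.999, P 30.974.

First, the molecular formula is C11H11NO5 (counting implicit H from valence).
  C: 11 × 12.011 = 132.121
  H: 11 × 1.008 = 11.088
  N: 1 × 14.007 = 14.007
  O: 5 × 15.999 = 79.995
Sum: 11×12.011 + 11×1.008 + 1×14.007 + 5×15.999 = 237.211 → 237.21 g/mol.

237.21 g/mol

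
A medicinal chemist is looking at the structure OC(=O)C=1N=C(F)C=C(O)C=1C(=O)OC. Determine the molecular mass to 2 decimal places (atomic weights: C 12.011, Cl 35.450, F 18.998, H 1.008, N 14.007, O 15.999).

First, the molecular formula is C8H6FNO5 (counting implicit H from valence).
  C: 8 × 12.011 = 96.088
  F: 1 × 18.998 = 18.998
  H: 6 × 1.008 = 6.048
  N: 1 × 14.007 = 14.007
  O: 5 × 15.999 = 79.995
Sum: 8×12.011 + 1×18.998 + 6×1.008 + 1×14.007 + 5×15.999 = 215.136 → 215.14 g/mol.

215.14 g/mol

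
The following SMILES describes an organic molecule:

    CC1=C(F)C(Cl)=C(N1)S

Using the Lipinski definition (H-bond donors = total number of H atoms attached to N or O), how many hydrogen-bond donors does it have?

1

Donors: find every N or O and count the H atoms it carries.
  atom 8 (N): bond orders sum to 2 → 1 H
Lipinski HBD = 1.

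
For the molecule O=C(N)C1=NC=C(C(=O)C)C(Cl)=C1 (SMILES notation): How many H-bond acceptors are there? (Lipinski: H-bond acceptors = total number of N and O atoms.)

4

N atoms: 2; O atoms: 2.
Lipinski HBA = 2 + 2 = 4.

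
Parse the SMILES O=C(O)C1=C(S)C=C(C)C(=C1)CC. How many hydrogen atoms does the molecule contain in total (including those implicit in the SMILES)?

Walk through each heavy atom and fill implicit hydrogens from standard valence (C 4, N 3, O 2, S 2, halogen 1):
  atom 1: O, bond orders sum to 2 (valence 2) → 0 H
  atom 2: C, bond orders sum to 4 (valence 4) → 0 H
  atom 3: O, bond orders sum to 1 (valence 2) → 1 H
  atom 4: C, bond orders sum to 4 (valence 4) → 0 H
  atom 5: C, bond orders sum to 4 (valence 4) → 0 H
  atom 6: S, bond orders sum to 1 (valence 2) → 1 H
  atom 7: C, bond orders sum to 3 (valence 4) → 1 H
  atom 8: C, bond orders sum to 4 (valence 4) → 0 H
  atom 9: C, bond orders sum to 1 (valence 4) → 3 H
  atom 10: C, bond orders sum to 4 (valence 4) → 0 H
  atom 11: C, bond orders sum to 3 (valence 4) → 1 H
  atom 12: C, bond orders sum to 2 (valence 4) → 2 H
  atom 13: C, bond orders sum to 1 (valence 4) → 3 H
Total hydrogens: 12.

12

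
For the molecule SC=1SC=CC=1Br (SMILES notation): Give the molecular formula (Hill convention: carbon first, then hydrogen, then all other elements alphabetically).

C4H3BrS2

Walk through each heavy atom and fill implicit hydrogens from standard valence (C 4, N 3, O 2, S 2, halogen 1):
  atom 1: S, bond orders sum to 1 (valence 2) → 1 H
  atom 2: C, bond orders sum to 4 (valence 4) → 0 H
  atom 3: S, bond orders sum to 2 (valence 2) → 0 H
  atom 4: C, bond orders sum to 3 (valence 4) → 1 H
  atom 5: C, bond orders sum to 3 (valence 4) → 1 H
  atom 6: C, bond orders sum to 4 (valence 4) → 0 H
  atom 7: Br (halogen, monovalent) → 0 H
Totals → C:4, H:3, Br:1, S:2.
In Hill order: C4H3BrS2.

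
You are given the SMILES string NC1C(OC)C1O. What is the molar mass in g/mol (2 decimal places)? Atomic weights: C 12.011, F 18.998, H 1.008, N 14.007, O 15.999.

First, the molecular formula is C4H9NO2 (counting implicit H from valence).
  C: 4 × 12.011 = 48.044
  H: 9 × 1.008 = 9.072
  N: 1 × 14.007 = 14.007
  O: 2 × 15.999 = 31.998
Sum: 4×12.011 + 9×1.008 + 1×14.007 + 2×15.999 = 103.121 → 103.12 g/mol.

103.12 g/mol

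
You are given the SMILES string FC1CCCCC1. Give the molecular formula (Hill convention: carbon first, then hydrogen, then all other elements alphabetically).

C6H11F

Walk through each heavy atom and fill implicit hydrogens from standard valence (C 4, N 3, O 2, S 2, halogen 1):
  atom 1: F (halogen, monovalent) → 0 H
  atom 2: C, bond orders sum to 3 (valence 4) → 1 H
  atom 3: C, bond orders sum to 2 (valence 4) → 2 H
  atom 4: C, bond orders sum to 2 (valence 4) → 2 H
  atom 5: C, bond orders sum to 2 (valence 4) → 2 H
  atom 6: C, bond orders sum to 2 (valence 4) → 2 H
  atom 7: C, bond orders sum to 2 (valence 4) → 2 H
Totals → C:6, H:11, F:1.
In Hill order: C6H11F.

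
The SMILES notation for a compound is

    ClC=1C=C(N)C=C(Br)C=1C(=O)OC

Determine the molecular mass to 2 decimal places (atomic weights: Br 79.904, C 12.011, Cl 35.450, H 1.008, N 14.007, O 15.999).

First, the molecular formula is C8H7BrClNO2 (counting implicit H from valence).
  Br: 1 × 79.904 = 79.904
  C: 8 × 12.011 = 96.088
  Cl: 1 × 35.450 = 35.450
  H: 7 × 1.008 = 7.056
  N: 1 × 14.007 = 14.007
  O: 2 × 15.999 = 31.998
Sum: 1×79.904 + 8×12.011 + 1×35.450 + 7×1.008 + 1×14.007 + 2×15.999 = 264.503 → 264.50 g/mol.

264.50 g/mol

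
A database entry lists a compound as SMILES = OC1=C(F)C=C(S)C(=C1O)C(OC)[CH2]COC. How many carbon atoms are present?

11

Count every carbon token in the SMILES (each C, including those in ring-closure positions and inside branches).
Carbon count: 11.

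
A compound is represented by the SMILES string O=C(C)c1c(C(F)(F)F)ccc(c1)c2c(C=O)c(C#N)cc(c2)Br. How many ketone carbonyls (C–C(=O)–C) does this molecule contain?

The ketone motif appears at heavy-atom position 2 in the SMILES.
Other groups present: 1 aldehyde, 1 nitrile.
Ketone count: 1.

1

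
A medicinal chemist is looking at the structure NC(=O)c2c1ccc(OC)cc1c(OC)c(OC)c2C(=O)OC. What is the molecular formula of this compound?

C16H17NO6

Walk through each heavy atom and fill implicit hydrogens from standard valence (C 4, N 3, O 2, S 2, halogen 1); for lowercase aromatic atoms, an aromatic c carries 1 H when it has two neighbours and 0 H with three, and aromatic n carries 0 H:
  atom 1: N, bond orders sum to 1 (valence 3) → 2 H
  atom 2: C, bond orders sum to 4 (valence 4) → 0 H
  atom 3: O, bond orders sum to 2 (valence 2) → 0 H
  atom 4: aromatic c, 3 neighbours → 0 H
  atom 5: aromatic c, 3 neighbours → 0 H
  atom 6: aromatic c, 2 neighbours → 1 H
  atom 7: aromatic c, 2 neighbours → 1 H
  atom 8: aromatic c, 3 neighbours → 0 H
  atom 9: O, bond orders sum to 2 (valence 2) → 0 H
  atom 10: C, bond orders sum to 1 (valence 4) → 3 H
  atom 11: aromatic c, 2 neighbours → 1 H
  atom 12: aromatic c, 3 neighbours → 0 H
  atom 13: aromatic c, 3 neighbours → 0 H
  atom 14: O, bond orders sum to 2 (valence 2) → 0 H
  atom 15: C, bond orders sum to 1 (valence 4) → 3 H
  atom 16: aromatic c, 3 neighbours → 0 H
  atom 17: O, bond orders sum to 2 (valence 2) → 0 H
  atom 18: C, bond orders sum to 1 (valence 4) → 3 H
  atom 19: aromatic c, 3 neighbours → 0 H
  atom 20: C, bond orders sum to 4 (valence 4) → 0 H
  atom 21: O, bond orders sum to 2 (valence 2) → 0 H
  atom 22: O, bond orders sum to 2 (valence 2) → 0 H
  atom 23: C, bond orders sum to 1 (valence 4) → 3 H
Totals → C:16, H:17, N:1, O:6.
In Hill order: C16H17NO6.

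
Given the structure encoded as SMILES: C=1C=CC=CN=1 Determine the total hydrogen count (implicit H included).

Walk through each heavy atom and fill implicit hydrogens from standard valence (C 4, N 3, O 2, S 2, halogen 1):
  atom 1: C, bond orders sum to 3 (valence 4) → 1 H
  atom 2: C, bond orders sum to 3 (valence 4) → 1 H
  atom 3: C, bond orders sum to 3 (valence 4) → 1 H
  atom 4: C, bond orders sum to 3 (valence 4) → 1 H
  atom 5: C, bond orders sum to 3 (valence 4) → 1 H
  atom 6: N, bond orders sum to 3 (valence 3) → 0 H
Total hydrogens: 5.

5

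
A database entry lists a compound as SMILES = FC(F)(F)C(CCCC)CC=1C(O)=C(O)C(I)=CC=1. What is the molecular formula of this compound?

Walk through each heavy atom and fill implicit hydrogens from standard valence (C 4, N 3, O 2, S 2, halogen 1):
  atom 1: F (halogen, monovalent) → 0 H
  atom 2: C, bond orders sum to 4 (valence 4) → 0 H
  atom 3: F (halogen, monovalent) → 0 H
  atom 4: F (halogen, monovalent) → 0 H
  atom 5: C, bond orders sum to 3 (valence 4) → 1 H
  atom 6: C, bond orders sum to 2 (valence 4) → 2 H
  atom 7: C, bond orders sum to 2 (valence 4) → 2 H
  atom 8: C, bond orders sum to 2 (valence 4) → 2 H
  atom 9: C, bond orders sum to 1 (valence 4) → 3 H
  atom 10: C, bond orders sum to 2 (valence 4) → 2 H
  atom 11: C, bond orders sum to 4 (valence 4) → 0 H
  atom 12: C, bond orders sum to 4 (valence 4) → 0 H
  atom 13: O, bond orders sum to 1 (valence 2) → 1 H
  atom 14: C, bond orders sum to 4 (valence 4) → 0 H
  atom 15: O, bond orders sum to 1 (valence 2) → 1 H
  atom 16: C, bond orders sum to 4 (valence 4) → 0 H
  atom 17: I (halogen, monovalent) → 0 H
  atom 18: C, bond orders sum to 3 (valence 4) → 1 H
  atom 19: C, bond orders sum to 3 (valence 4) → 1 H
Totals → C:13, H:16, F:3, I:1, O:2.
In Hill order: C13H16F3IO2.

C13H16F3IO2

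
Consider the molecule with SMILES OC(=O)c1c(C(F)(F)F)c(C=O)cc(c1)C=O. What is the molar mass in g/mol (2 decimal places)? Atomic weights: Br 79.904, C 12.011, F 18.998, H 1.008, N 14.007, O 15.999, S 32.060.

246.14 g/mol

First, the molecular formula is C10H5F3O4 (counting implicit H from valence).
  C: 10 × 12.011 = 120.110
  F: 3 × 18.998 = 56.994
  H: 5 × 1.008 = 5.040
  O: 4 × 15.999 = 63.996
Sum: 10×12.011 + 3×18.998 + 5×1.008 + 4×15.999 = 246.140 → 246.14 g/mol.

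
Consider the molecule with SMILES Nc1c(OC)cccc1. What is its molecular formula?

C7H9NO

Walk through each heavy atom and fill implicit hydrogens from standard valence (C 4, N 3, O 2, S 2, halogen 1); for lowercase aromatic atoms, an aromatic c carries 1 H when it has two neighbours and 0 H with three, and aromatic n carries 0 H:
  atom 1: N, bond orders sum to 1 (valence 3) → 2 H
  atom 2: aromatic c, 3 neighbours → 0 H
  atom 3: aromatic c, 3 neighbours → 0 H
  atom 4: O, bond orders sum to 2 (valence 2) → 0 H
  atom 5: C, bond orders sum to 1 (valence 4) → 3 H
  atom 6: aromatic c, 2 neighbours → 1 H
  atom 7: aromatic c, 2 neighbours → 1 H
  atom 8: aromatic c, 2 neighbours → 1 H
  atom 9: aromatic c, 2 neighbours → 1 H
Totals → C:7, H:9, N:1, O:1.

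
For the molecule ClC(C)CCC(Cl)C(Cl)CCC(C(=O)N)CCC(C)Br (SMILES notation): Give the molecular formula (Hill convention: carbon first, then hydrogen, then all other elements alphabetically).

Walk through each heavy atom and fill implicit hydrogens from standard valence (C 4, N 3, O 2, S 2, halogen 1):
  atom 1: Cl (halogen, monovalent) → 0 H
  atom 2: C, bond orders sum to 3 (valence 4) → 1 H
  atom 3: C, bond orders sum to 1 (valence 4) → 3 H
  atom 4: C, bond orders sum to 2 (valence 4) → 2 H
  atom 5: C, bond orders sum to 2 (valence 4) → 2 H
  atom 6: C, bond orders sum to 3 (valence 4) → 1 H
  atom 7: Cl (halogen, monovalent) → 0 H
  atom 8: C, bond orders sum to 3 (valence 4) → 1 H
  atom 9: Cl (halogen, monovalent) → 0 H
  atom 10: C, bond orders sum to 2 (valence 4) → 2 H
  atom 11: C, bond orders sum to 2 (valence 4) → 2 H
  atom 12: C, bond orders sum to 3 (valence 4) → 1 H
  atom 13: C, bond orders sum to 4 (valence 4) → 0 H
  atom 14: O, bond orders sum to 2 (valence 2) → 0 H
  atom 15: N, bond orders sum to 1 (valence 3) → 2 H
  atom 16: C, bond orders sum to 2 (valence 4) → 2 H
  atom 17: C, bond orders sum to 2 (valence 4) → 2 H
  atom 18: C, bond orders sum to 3 (valence 4) → 1 H
  atom 19: C, bond orders sum to 1 (valence 4) → 3 H
  atom 20: Br (halogen, monovalent) → 0 H
Totals → C:14, H:25, Br:1, Cl:3, N:1, O:1.

C14H25BrCl3NO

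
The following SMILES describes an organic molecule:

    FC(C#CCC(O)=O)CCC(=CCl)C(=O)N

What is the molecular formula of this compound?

C10H11ClFNO3

Walk through each heavy atom and fill implicit hydrogens from standard valence (C 4, N 3, O 2, S 2, halogen 1):
  atom 1: F (halogen, monovalent) → 0 H
  atom 2: C, bond orders sum to 3 (valence 4) → 1 H
  atom 3: C, bond orders sum to 4 (valence 4) → 0 H
  atom 4: C, bond orders sum to 4 (valence 4) → 0 H
  atom 5: C, bond orders sum to 2 (valence 4) → 2 H
  atom 6: C, bond orders sum to 4 (valence 4) → 0 H
  atom 7: O, bond orders sum to 1 (valence 2) → 1 H
  atom 8: O, bond orders sum to 2 (valence 2) → 0 H
  atom 9: C, bond orders sum to 2 (valence 4) → 2 H
  atom 10: C, bond orders sum to 2 (valence 4) → 2 H
  atom 11: C, bond orders sum to 4 (valence 4) → 0 H
  atom 12: C, bond orders sum to 3 (valence 4) → 1 H
  atom 13: Cl (halogen, monovalent) → 0 H
  atom 14: C, bond orders sum to 4 (valence 4) → 0 H
  atom 15: O, bond orders sum to 2 (valence 2) → 0 H
  atom 16: N, bond orders sum to 1 (valence 3) → 2 H
Totals → C:10, H:11, Cl:1, F:1, N:1, O:3.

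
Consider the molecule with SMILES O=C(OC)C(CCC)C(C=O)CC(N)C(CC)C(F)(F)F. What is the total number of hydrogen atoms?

Walk through each heavy atom and fill implicit hydrogens from standard valence (C 4, N 3, O 2, S 2, halogen 1):
  atom 1: O, bond orders sum to 2 (valence 2) → 0 H
  atom 2: C, bond orders sum to 4 (valence 4) → 0 H
  atom 3: O, bond orders sum to 2 (valence 2) → 0 H
  atom 4: C, bond orders sum to 1 (valence 4) → 3 H
  atom 5: C, bond orders sum to 3 (valence 4) → 1 H
  atom 6: C, bond orders sum to 2 (valence 4) → 2 H
  atom 7: C, bond orders sum to 2 (valence 4) → 2 H
  atom 8: C, bond orders sum to 1 (valence 4) → 3 H
  atom 9: C, bond orders sum to 3 (valence 4) → 1 H
  atom 10: C, bond orders sum to 3 (valence 4) → 1 H
  atom 11: O, bond orders sum to 2 (valence 2) → 0 H
  atom 12: C, bond orders sum to 2 (valence 4) → 2 H
  atom 13: C, bond orders sum to 3 (valence 4) → 1 H
  atom 14: N, bond orders sum to 1 (valence 3) → 2 H
  atom 15: C, bond orders sum to 3 (valence 4) → 1 H
  atom 16: C, bond orders sum to 2 (valence 4) → 2 H
  atom 17: C, bond orders sum to 1 (valence 4) → 3 H
  atom 18: C, bond orders sum to 4 (valence 4) → 0 H
  atom 19: F (halogen, monovalent) → 0 H
  atom 20: F (halogen, monovalent) → 0 H
  atom 21: F (halogen, monovalent) → 0 H
Total hydrogens: 24.

24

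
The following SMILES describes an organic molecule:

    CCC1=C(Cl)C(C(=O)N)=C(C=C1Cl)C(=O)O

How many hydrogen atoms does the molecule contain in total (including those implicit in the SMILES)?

9

Walk through each heavy atom and fill implicit hydrogens from standard valence (C 4, N 3, O 2, S 2, halogen 1):
  atom 1: C, bond orders sum to 1 (valence 4) → 3 H
  atom 2: C, bond orders sum to 2 (valence 4) → 2 H
  atom 3: C, bond orders sum to 4 (valence 4) → 0 H
  atom 4: C, bond orders sum to 4 (valence 4) → 0 H
  atom 5: Cl (halogen, monovalent) → 0 H
  atom 6: C, bond orders sum to 4 (valence 4) → 0 H
  atom 7: C, bond orders sum to 4 (valence 4) → 0 H
  atom 8: O, bond orders sum to 2 (valence 2) → 0 H
  atom 9: N, bond orders sum to 1 (valence 3) → 2 H
  atom 10: C, bond orders sum to 4 (valence 4) → 0 H
  atom 11: C, bond orders sum to 3 (valence 4) → 1 H
  atom 12: C, bond orders sum to 4 (valence 4) → 0 H
  atom 13: Cl (halogen, monovalent) → 0 H
  atom 14: C, bond orders sum to 4 (valence 4) → 0 H
  atom 15: O, bond orders sum to 2 (valence 2) → 0 H
  atom 16: O, bond orders sum to 1 (valence 2) → 1 H
Total hydrogens: 9.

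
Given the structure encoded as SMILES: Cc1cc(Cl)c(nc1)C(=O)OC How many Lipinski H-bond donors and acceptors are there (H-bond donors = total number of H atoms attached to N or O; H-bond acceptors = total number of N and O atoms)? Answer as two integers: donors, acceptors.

0, 3

Donors: find every N or O and count the H atoms it carries.
  atom 7 (N): bond orders sum to 3 → 0 H
  atom 10 (O): bond orders sum to 2 → 0 H
  atom 11 (O): bond orders sum to 2 → 0 H
Lipinski HBD = 0.
Acceptors: N atoms = 1, O atoms = 2 → HBA = 3.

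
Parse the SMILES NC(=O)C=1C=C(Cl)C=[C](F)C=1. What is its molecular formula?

Walk through each heavy atom and fill implicit hydrogens from standard valence (C 4, N 3, O 2, S 2, halogen 1):
  atom 1: N, bond orders sum to 1 (valence 3) → 2 H
  atom 2: C, bond orders sum to 4 (valence 4) → 0 H
  atom 3: O, bond orders sum to 2 (valence 2) → 0 H
  atom 4: C, bond orders sum to 4 (valence 4) → 0 H
  atom 5: C, bond orders sum to 3 (valence 4) → 1 H
  atom 6: C, bond orders sum to 4 (valence 4) → 0 H
  atom 7: Cl (halogen, monovalent) → 0 H
  atom 8: C, bond orders sum to 3 (valence 4) → 1 H
  atom 9: C with explicit H count 0
  atom 10: F (halogen, monovalent) → 0 H
  atom 11: C, bond orders sum to 3 (valence 4) → 1 H
Totals → C:7, H:5, Cl:1, F:1, N:1, O:1.

C7H5ClFNO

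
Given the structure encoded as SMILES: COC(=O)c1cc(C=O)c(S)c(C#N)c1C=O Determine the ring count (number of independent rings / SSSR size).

1

In SMILES, each pair of matching ring-closure digits denotes one ring-closing bond; the number of such bonds equals the number of independent rings.
Ring-closure bonds here: 1.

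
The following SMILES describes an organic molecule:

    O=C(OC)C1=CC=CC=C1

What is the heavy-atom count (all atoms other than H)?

10

Every atom symbol written in the SMILES (organic subset) is one heavy atom; implicit H are not written.
Heavy atoms by element → C:8, O:2.
Total: 10.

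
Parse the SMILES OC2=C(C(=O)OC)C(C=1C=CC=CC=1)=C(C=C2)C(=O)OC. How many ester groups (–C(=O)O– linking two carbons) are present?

2

The ester motif appears at heavy-atom positions 4, 18 in the SMILES.
Other groups present: 1 hydroxyl.
Ester count: 2.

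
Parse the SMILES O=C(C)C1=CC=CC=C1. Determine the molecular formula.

C8H8O

Walk through each heavy atom and fill implicit hydrogens from standard valence (C 4, N 3, O 2, S 2, halogen 1):
  atom 1: O, bond orders sum to 2 (valence 2) → 0 H
  atom 2: C, bond orders sum to 4 (valence 4) → 0 H
  atom 3: C, bond orders sum to 1 (valence 4) → 3 H
  atom 4: C, bond orders sum to 4 (valence 4) → 0 H
  atom 5: C, bond orders sum to 3 (valence 4) → 1 H
  atom 6: C, bond orders sum to 3 (valence 4) → 1 H
  atom 7: C, bond orders sum to 3 (valence 4) → 1 H
  atom 8: C, bond orders sum to 3 (valence 4) → 1 H
  atom 9: C, bond orders sum to 3 (valence 4) → 1 H
Totals → C:8, H:8, O:1.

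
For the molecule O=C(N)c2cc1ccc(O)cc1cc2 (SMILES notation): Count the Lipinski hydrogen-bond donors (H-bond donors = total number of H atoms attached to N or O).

Donors: find every N or O and count the H atoms it carries.
  atom 1 (O): bond orders sum to 2 → 0 H
  atom 3 (N): bond orders sum to 1 → 2 H
  atom 10 (O): bond orders sum to 1 → 1 H
Lipinski HBD = 3.

3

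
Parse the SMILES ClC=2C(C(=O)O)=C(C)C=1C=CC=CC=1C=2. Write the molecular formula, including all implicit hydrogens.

Walk through each heavy atom and fill implicit hydrogens from standard valence (C 4, N 3, O 2, S 2, halogen 1):
  atom 1: Cl (halogen, monovalent) → 0 H
  atom 2: C, bond orders sum to 4 (valence 4) → 0 H
  atom 3: C, bond orders sum to 4 (valence 4) → 0 H
  atom 4: C, bond orders sum to 4 (valence 4) → 0 H
  atom 5: O, bond orders sum to 2 (valence 2) → 0 H
  atom 6: O, bond orders sum to 1 (valence 2) → 1 H
  atom 7: C, bond orders sum to 4 (valence 4) → 0 H
  atom 8: C, bond orders sum to 1 (valence 4) → 3 H
  atom 9: C, bond orders sum to 4 (valence 4) → 0 H
  atom 10: C, bond orders sum to 3 (valence 4) → 1 H
  atom 11: C, bond orders sum to 3 (valence 4) → 1 H
  atom 12: C, bond orders sum to 3 (valence 4) → 1 H
  atom 13: C, bond orders sum to 3 (valence 4) → 1 H
  atom 14: C, bond orders sum to 4 (valence 4) → 0 H
  atom 15: C, bond orders sum to 3 (valence 4) → 1 H
Totals → C:12, H:9, Cl:1, O:2.

C12H9ClO2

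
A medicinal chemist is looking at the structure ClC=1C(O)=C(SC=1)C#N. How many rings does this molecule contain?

1

In SMILES, each pair of matching ring-closure digits denotes one ring-closing bond; the number of such bonds equals the number of independent rings.
Ring-closure bonds here: 1.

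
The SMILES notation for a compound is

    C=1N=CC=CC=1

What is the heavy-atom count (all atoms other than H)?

6

Every atom symbol written in the SMILES (organic subset) is one heavy atom; implicit H are not written.
Heavy atoms by element → C:5, N:1.
Total: 6.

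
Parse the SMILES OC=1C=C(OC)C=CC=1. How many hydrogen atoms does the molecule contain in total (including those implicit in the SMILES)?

Walk through each heavy atom and fill implicit hydrogens from standard valence (C 4, N 3, O 2, S 2, halogen 1):
  atom 1: O, bond orders sum to 1 (valence 2) → 1 H
  atom 2: C, bond orders sum to 4 (valence 4) → 0 H
  atom 3: C, bond orders sum to 3 (valence 4) → 1 H
  atom 4: C, bond orders sum to 4 (valence 4) → 0 H
  atom 5: O, bond orders sum to 2 (valence 2) → 0 H
  atom 6: C, bond orders sum to 1 (valence 4) → 3 H
  atom 7: C, bond orders sum to 3 (valence 4) → 1 H
  atom 8: C, bond orders sum to 3 (valence 4) → 1 H
  atom 9: C, bond orders sum to 3 (valence 4) → 1 H
Total hydrogens: 8.

8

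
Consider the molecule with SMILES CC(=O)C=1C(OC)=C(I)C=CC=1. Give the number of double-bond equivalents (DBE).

5

Degree of unsaturation = (number of rings) + (number of π bonds).
Ring closures in the SMILES: 1.
π bonds: 4 double bonds (each 1 DoU) → 4 DoU from unsaturation.
Total DoU = 1 + 4 = 5.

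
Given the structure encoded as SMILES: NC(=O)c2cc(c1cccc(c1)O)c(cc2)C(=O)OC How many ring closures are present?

In SMILES, each pair of matching ring-closure digits denotes one ring-closing bond; the number of such bonds equals the number of independent rings.
Ring-closure bonds here: 2.

2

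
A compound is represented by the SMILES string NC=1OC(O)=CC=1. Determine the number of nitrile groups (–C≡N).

0

Scan the SMILES for the nitrile motif — none present.
Groups that are present: 1 hydroxyl, 1 primary amine.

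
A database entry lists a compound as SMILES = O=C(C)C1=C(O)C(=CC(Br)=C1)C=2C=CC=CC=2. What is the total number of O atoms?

2

Scan the SMILES for O atoms (remember two-letter symbols like Cl and Br are single atoms).
Oxygen count: 2.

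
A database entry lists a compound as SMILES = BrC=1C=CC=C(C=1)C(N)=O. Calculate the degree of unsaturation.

5

Degree of unsaturation = (number of rings) + (number of π bonds).
Ring closures in the SMILES: 1.
π bonds: 4 double bonds (each 1 DoU) → 4 DoU from unsaturation.
Total DoU = 1 + 4 = 5.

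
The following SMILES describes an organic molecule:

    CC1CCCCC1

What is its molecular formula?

Walk through each heavy atom and fill implicit hydrogens from standard valence (C 4, N 3, O 2, S 2, halogen 1):
  atom 1: C, bond orders sum to 1 (valence 4) → 3 H
  atom 2: C, bond orders sum to 3 (valence 4) → 1 H
  atom 3: C, bond orders sum to 2 (valence 4) → 2 H
  atom 4: C, bond orders sum to 2 (valence 4) → 2 H
  atom 5: C, bond orders sum to 2 (valence 4) → 2 H
  atom 6: C, bond orders sum to 2 (valence 4) → 2 H
  atom 7: C, bond orders sum to 2 (valence 4) → 2 H
Totals → C:7, H:14.

C7H14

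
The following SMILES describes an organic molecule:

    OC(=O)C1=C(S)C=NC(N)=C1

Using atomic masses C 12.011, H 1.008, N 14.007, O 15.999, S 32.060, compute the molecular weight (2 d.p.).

First, the molecular formula is C6H6N2O2S (counting implicit H from valence).
  C: 6 × 12.011 = 72.066
  H: 6 × 1.008 = 6.048
  N: 2 × 14.007 = 28.014
  O: 2 × 15.999 = 31.998
  S: 1 × 32.060 = 32.060
Sum: 6×12.011 + 6×1.008 + 2×14.007 + 2×15.999 + 1×32.060 = 170.186 → 170.19 g/mol.

170.19 g/mol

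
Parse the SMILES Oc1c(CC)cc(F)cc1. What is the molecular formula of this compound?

Walk through each heavy atom and fill implicit hydrogens from standard valence (C 4, N 3, O 2, S 2, halogen 1); for lowercase aromatic atoms, an aromatic c carries 1 H when it has two neighbours and 0 H with three, and aromatic n carries 0 H:
  atom 1: O, bond orders sum to 1 (valence 2) → 1 H
  atom 2: aromatic c, 3 neighbours → 0 H
  atom 3: aromatic c, 3 neighbours → 0 H
  atom 4: C, bond orders sum to 2 (valence 4) → 2 H
  atom 5: C, bond orders sum to 1 (valence 4) → 3 H
  atom 6: aromatic c, 2 neighbours → 1 H
  atom 7: aromatic c, 3 neighbours → 0 H
  atom 8: F (halogen, monovalent) → 0 H
  atom 9: aromatic c, 2 neighbours → 1 H
  atom 10: aromatic c, 2 neighbours → 1 H
Totals → C:8, H:9, F:1, O:1.
In Hill order: C8H9FO.

C8H9FO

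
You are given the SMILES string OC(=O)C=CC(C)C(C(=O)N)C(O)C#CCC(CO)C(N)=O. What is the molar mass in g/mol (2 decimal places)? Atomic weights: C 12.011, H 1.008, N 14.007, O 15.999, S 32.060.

312.32 g/mol

First, the molecular formula is C14H20N2O6 (counting implicit H from valence).
  C: 14 × 12.011 = 168.154
  H: 20 × 1.008 = 20.160
  N: 2 × 14.007 = 28.014
  O: 6 × 15.999 = 95.994
Sum: 14×12.011 + 20×1.008 + 2×14.007 + 6×15.999 = 312.322 → 312.32 g/mol.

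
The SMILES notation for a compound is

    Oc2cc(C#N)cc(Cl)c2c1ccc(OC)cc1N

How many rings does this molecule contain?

In SMILES, each pair of matching ring-closure digits denotes one ring-closing bond; the number of such bonds equals the number of independent rings.
Ring-closure bonds here: 2.

2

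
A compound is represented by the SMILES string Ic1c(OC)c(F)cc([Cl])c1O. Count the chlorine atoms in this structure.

Scan the SMILES for Cl atoms (remember two-letter symbols like Cl and Br are single atoms).
Chlorine count: 1.

1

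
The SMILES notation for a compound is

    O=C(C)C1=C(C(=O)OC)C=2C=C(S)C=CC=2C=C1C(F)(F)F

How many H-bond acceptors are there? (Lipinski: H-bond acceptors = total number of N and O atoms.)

N atoms: 0; O atoms: 3.
Lipinski HBA = 0 + 3 = 3.

3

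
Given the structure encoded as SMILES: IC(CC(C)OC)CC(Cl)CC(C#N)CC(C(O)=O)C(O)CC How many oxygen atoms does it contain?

Scan the SMILES for O atoms (remember two-letter symbols like Cl and Br are single atoms).
Oxygen count: 4.

4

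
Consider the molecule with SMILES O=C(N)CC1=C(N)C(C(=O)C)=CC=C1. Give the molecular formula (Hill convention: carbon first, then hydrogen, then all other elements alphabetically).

C10H12N2O2

Walk through each heavy atom and fill implicit hydrogens from standard valence (C 4, N 3, O 2, S 2, halogen 1):
  atom 1: O, bond orders sum to 2 (valence 2) → 0 H
  atom 2: C, bond orders sum to 4 (valence 4) → 0 H
  atom 3: N, bond orders sum to 1 (valence 3) → 2 H
  atom 4: C, bond orders sum to 2 (valence 4) → 2 H
  atom 5: C, bond orders sum to 4 (valence 4) → 0 H
  atom 6: C, bond orders sum to 4 (valence 4) → 0 H
  atom 7: N, bond orders sum to 1 (valence 3) → 2 H
  atom 8: C, bond orders sum to 4 (valence 4) → 0 H
  atom 9: C, bond orders sum to 4 (valence 4) → 0 H
  atom 10: O, bond orders sum to 2 (valence 2) → 0 H
  atom 11: C, bond orders sum to 1 (valence 4) → 3 H
  atom 12: C, bond orders sum to 3 (valence 4) → 1 H
  atom 13: C, bond orders sum to 3 (valence 4) → 1 H
  atom 14: C, bond orders sum to 3 (valence 4) → 1 H
Totals → C:10, H:12, N:2, O:2.
In Hill order: C10H12N2O2.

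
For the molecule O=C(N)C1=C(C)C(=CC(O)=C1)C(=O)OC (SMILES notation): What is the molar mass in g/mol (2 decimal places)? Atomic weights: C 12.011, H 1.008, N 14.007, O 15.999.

First, the molecular formula is C10H11NO4 (counting implicit H from valence).
  C: 10 × 12.011 = 120.110
  H: 11 × 1.008 = 11.088
  N: 1 × 14.007 = 14.007
  O: 4 × 15.999 = 63.996
Sum: 10×12.011 + 11×1.008 + 1×14.007 + 4×15.999 = 209.201 → 209.20 g/mol.

209.20 g/mol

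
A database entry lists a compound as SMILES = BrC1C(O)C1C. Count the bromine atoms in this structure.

1

Scan the SMILES for Br atoms (remember two-letter symbols like Cl and Br are single atoms).
Bromine count: 1.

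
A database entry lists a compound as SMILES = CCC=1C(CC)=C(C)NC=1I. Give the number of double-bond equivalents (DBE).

3

Degree of unsaturation = (number of rings) + (number of π bonds).
Ring closures in the SMILES: 1.
π bonds: 2 double bonds (each 1 DoU) → 2 DoU from unsaturation.
Total DoU = 1 + 2 = 3.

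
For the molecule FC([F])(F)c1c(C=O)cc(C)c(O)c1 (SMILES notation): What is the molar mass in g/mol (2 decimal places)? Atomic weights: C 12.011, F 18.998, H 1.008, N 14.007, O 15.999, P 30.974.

First, the molecular formula is C9H7F3O2 (counting implicit H from valence).
  C: 9 × 12.011 = 108.099
  F: 3 × 18.998 = 56.994
  H: 7 × 1.008 = 7.056
  O: 2 × 15.999 = 31.998
Sum: 9×12.011 + 3×18.998 + 7×1.008 + 2×15.999 = 204.147 → 204.15 g/mol.

204.15 g/mol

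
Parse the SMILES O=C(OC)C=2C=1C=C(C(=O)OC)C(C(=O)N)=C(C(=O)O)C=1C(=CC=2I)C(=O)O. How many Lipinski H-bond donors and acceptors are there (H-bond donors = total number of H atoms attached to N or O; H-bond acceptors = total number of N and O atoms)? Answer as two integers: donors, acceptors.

4, 10

Donors: find every N or O and count the H atoms it carries.
  atom 1 (O): bond orders sum to 2 → 0 H
  atom 3 (O): bond orders sum to 2 → 0 H
  atom 10 (O): bond orders sum to 2 → 0 H
  atom 11 (O): bond orders sum to 2 → 0 H
  atom 15 (O): bond orders sum to 2 → 0 H
  atom 16 (N): bond orders sum to 1 → 2 H
  atom 19 (O): bond orders sum to 2 → 0 H
  atom 20 (O): bond orders sum to 1 → 1 H
  atom 27 (O): bond orders sum to 2 → 0 H
  atom 28 (O): bond orders sum to 1 → 1 H
Lipinski HBD = 4.
Acceptors: N atoms = 1, O atoms = 9 → HBA = 10.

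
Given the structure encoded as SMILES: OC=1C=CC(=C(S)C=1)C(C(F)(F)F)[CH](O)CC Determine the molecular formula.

Walk through each heavy atom and fill implicit hydrogens from standard valence (C 4, N 3, O 2, S 2, halogen 1):
  atom 1: O, bond orders sum to 1 (valence 2) → 1 H
  atom 2: C, bond orders sum to 4 (valence 4) → 0 H
  atom 3: C, bond orders sum to 3 (valence 4) → 1 H
  atom 4: C, bond orders sum to 3 (valence 4) → 1 H
  atom 5: C, bond orders sum to 4 (valence 4) → 0 H
  atom 6: C, bond orders sum to 4 (valence 4) → 0 H
  atom 7: S, bond orders sum to 1 (valence 2) → 1 H
  atom 8: C, bond orders sum to 3 (valence 4) → 1 H
  atom 9: C, bond orders sum to 3 (valence 4) → 1 H
  atom 10: C, bond orders sum to 4 (valence 4) → 0 H
  atom 11: F (halogen, monovalent) → 0 H
  atom 12: F (halogen, monovalent) → 0 H
  atom 13: F (halogen, monovalent) → 0 H
  atom 14: C with explicit H count 1
  atom 15: O, bond orders sum to 1 (valence 2) → 1 H
  atom 16: C, bond orders sum to 2 (valence 4) → 2 H
  atom 17: C, bond orders sum to 1 (valence 4) → 3 H
Totals → C:11, H:13, F:3, O:2, S:1.
In Hill order: C11H13F3O2S.

C11H13F3O2S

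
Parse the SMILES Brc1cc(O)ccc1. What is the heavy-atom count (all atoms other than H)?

Every atom symbol written in the SMILES (organic subset) is one heavy atom; implicit H are not written.
Heavy atoms by element → Br:1, C:6, O:1.
Total: 8.

8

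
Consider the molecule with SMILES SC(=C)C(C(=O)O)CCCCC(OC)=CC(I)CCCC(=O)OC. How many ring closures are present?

0

In SMILES, each pair of matching ring-closure digits denotes one ring-closing bond; the number of such bonds equals the number of independent rings.
Ring-closure bonds here: 0.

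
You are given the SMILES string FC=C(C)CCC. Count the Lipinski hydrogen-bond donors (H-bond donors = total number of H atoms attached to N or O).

Donors: find every N or O and count the H atoms it carries.
  (no N or O atoms present)
Lipinski HBD = 0.

0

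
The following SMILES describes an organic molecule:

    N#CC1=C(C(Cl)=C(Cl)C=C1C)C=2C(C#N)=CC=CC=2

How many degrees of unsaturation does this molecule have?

12

Degree of unsaturation = (number of rings) + (number of π bonds).
Ring closures in the SMILES: 2.
π bonds: 6 double bonds (each 1 DoU), 2 triple bonds (each 2 DoU) → 10 DoU from unsaturation.
Total DoU = 2 + 10 = 12.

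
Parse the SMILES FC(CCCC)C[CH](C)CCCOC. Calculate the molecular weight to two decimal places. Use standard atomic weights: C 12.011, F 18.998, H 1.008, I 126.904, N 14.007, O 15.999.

204.33 g/mol

First, the molecular formula is C12H25FO (counting implicit H from valence).
  C: 12 × 12.011 = 144.132
  F: 1 × 18.998 = 18.998
  H: 25 × 1.008 = 25.200
  O: 1 × 15.999 = 15.999
Sum: 12×12.011 + 1×18.998 + 25×1.008 + 1×15.999 = 204.329 → 204.33 g/mol.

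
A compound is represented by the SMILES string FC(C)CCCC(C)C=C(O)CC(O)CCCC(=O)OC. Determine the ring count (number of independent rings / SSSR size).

In SMILES, each pair of matching ring-closure digits denotes one ring-closing bond; the number of such bonds equals the number of independent rings.
Ring-closure bonds here: 0.

0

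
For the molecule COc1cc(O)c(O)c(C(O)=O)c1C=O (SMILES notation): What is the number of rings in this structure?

1

In SMILES, each pair of matching ring-closure digits denotes one ring-closing bond; the number of such bonds equals the number of independent rings.
Ring-closure bonds here: 1.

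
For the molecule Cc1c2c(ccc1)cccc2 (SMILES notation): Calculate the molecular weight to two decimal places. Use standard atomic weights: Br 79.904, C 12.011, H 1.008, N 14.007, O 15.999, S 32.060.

First, the molecular formula is C11H10 (counting implicit H from valence).
  C: 11 × 12.011 = 132.121
  H: 10 × 1.008 = 10.080
Sum: 11×12.011 + 10×1.008 = 142.201 → 142.20 g/mol.

142.20 g/mol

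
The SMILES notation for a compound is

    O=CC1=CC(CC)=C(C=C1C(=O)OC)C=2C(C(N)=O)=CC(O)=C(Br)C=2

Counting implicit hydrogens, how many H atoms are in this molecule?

Walk through each heavy atom and fill implicit hydrogens from standard valence (C 4, N 3, O 2, S 2, halogen 1):
  atom 1: O, bond orders sum to 2 (valence 2) → 0 H
  atom 2: C, bond orders sum to 3 (valence 4) → 1 H
  atom 3: C, bond orders sum to 4 (valence 4) → 0 H
  atom 4: C, bond orders sum to 3 (valence 4) → 1 H
  atom 5: C, bond orders sum to 4 (valence 4) → 0 H
  atom 6: C, bond orders sum to 2 (valence 4) → 2 H
  atom 7: C, bond orders sum to 1 (valence 4) → 3 H
  atom 8: C, bond orders sum to 4 (valence 4) → 0 H
  atom 9: C, bond orders sum to 3 (valence 4) → 1 H
  atom 10: C, bond orders sum to 4 (valence 4) → 0 H
  atom 11: C, bond orders sum to 4 (valence 4) → 0 H
  atom 12: O, bond orders sum to 2 (valence 2) → 0 H
  atom 13: O, bond orders sum to 2 (valence 2) → 0 H
  atom 14: C, bond orders sum to 1 (valence 4) → 3 H
  atom 15: C, bond orders sum to 4 (valence 4) → 0 H
  atom 16: C, bond orders sum to 4 (valence 4) → 0 H
  atom 17: C, bond orders sum to 4 (valence 4) → 0 H
  atom 18: N, bond orders sum to 1 (valence 3) → 2 H
  atom 19: O, bond orders sum to 2 (valence 2) → 0 H
  atom 20: C, bond orders sum to 3 (valence 4) → 1 H
  atom 21: C, bond orders sum to 4 (valence 4) → 0 H
  atom 22: O, bond orders sum to 1 (valence 2) → 1 H
  atom 23: C, bond orders sum to 4 (valence 4) → 0 H
  atom 24: Br (halogen, monovalent) → 0 H
  atom 25: C, bond orders sum to 3 (valence 4) → 1 H
Total hydrogens: 16.

16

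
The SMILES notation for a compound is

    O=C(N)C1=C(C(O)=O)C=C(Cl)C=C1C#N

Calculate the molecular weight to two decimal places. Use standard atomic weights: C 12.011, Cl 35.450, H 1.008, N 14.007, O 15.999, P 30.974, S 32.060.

First, the molecular formula is C9H5ClN2O3 (counting implicit H from valence).
  C: 9 × 12.011 = 108.099
  Cl: 1 × 35.450 = 35.450
  H: 5 × 1.008 = 5.040
  N: 2 × 14.007 = 28.014
  O: 3 × 15.999 = 47.997
Sum: 9×12.011 + 1×35.450 + 5×1.008 + 2×14.007 + 3×15.999 = 224.600 → 224.60 g/mol.

224.60 g/mol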